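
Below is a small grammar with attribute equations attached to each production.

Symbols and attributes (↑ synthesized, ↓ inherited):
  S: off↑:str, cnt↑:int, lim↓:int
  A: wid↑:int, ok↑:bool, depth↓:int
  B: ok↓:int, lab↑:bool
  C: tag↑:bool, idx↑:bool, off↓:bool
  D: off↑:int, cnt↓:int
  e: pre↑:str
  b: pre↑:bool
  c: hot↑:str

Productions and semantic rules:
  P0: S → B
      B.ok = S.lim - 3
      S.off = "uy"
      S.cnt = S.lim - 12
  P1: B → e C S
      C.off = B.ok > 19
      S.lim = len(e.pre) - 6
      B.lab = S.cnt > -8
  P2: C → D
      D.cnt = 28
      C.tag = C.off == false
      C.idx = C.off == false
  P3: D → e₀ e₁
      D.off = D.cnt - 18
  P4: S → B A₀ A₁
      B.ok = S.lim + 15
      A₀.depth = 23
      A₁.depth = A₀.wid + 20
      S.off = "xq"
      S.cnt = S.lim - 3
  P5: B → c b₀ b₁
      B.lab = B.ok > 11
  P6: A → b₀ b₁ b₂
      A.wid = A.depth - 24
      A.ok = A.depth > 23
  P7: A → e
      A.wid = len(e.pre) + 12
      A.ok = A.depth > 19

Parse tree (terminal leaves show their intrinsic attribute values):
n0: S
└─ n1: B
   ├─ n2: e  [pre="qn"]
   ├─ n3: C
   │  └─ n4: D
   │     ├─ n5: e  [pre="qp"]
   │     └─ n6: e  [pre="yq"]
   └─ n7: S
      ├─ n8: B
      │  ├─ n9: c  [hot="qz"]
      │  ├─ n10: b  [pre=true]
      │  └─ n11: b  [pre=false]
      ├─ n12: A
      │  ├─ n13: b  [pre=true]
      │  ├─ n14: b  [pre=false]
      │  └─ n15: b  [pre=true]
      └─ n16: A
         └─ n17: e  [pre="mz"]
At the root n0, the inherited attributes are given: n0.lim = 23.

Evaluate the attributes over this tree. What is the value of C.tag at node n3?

1. n0.lim = 23  [given at root]
2. n1.ok = 20  [S.lim - 3]
3. n2.pre = "qn"  [terminal]
4. n3.off = true  [B.ok > 19]
5. n4.cnt = 28  [28]
6. n5.pre = "qp"  [terminal]
7. n6.pre = "yq"  [terminal]
8. n4.off = 10  [D.cnt - 18]
9. n3.tag = false  [C.off == false]
10. n3.idx = false  [C.off == false]
11. n7.lim = -4  [len(e.pre) - 6]
12. n8.ok = 11  [S.lim + 15]
13. n9.hot = "qz"  [terminal]
14. n10.pre = true  [terminal]
15. n11.pre = false  [terminal]
16. n8.lab = false  [B.ok > 11]
17. n12.depth = 23  [23]
18. n13.pre = true  [terminal]
19. n14.pre = false  [terminal]
20. n15.pre = true  [terminal]
21. n12.wid = -1  [A.depth - 24]
22. n12.ok = false  [A.depth > 23]
23. n16.depth = 19  [A₀.wid + 20]
24. n17.pre = "mz"  [terminal]
25. n16.wid = 14  [len(e.pre) + 12]
26. n16.ok = false  [A.depth > 19]
27. n7.off = "xq"  ["xq"]
28. n7.cnt = -7  [S.lim - 3]
29. n1.lab = true  [S.cnt > -8]
30. n0.off = "uy"  ["uy"]
31. n0.cnt = 11  [S.lim - 12]

false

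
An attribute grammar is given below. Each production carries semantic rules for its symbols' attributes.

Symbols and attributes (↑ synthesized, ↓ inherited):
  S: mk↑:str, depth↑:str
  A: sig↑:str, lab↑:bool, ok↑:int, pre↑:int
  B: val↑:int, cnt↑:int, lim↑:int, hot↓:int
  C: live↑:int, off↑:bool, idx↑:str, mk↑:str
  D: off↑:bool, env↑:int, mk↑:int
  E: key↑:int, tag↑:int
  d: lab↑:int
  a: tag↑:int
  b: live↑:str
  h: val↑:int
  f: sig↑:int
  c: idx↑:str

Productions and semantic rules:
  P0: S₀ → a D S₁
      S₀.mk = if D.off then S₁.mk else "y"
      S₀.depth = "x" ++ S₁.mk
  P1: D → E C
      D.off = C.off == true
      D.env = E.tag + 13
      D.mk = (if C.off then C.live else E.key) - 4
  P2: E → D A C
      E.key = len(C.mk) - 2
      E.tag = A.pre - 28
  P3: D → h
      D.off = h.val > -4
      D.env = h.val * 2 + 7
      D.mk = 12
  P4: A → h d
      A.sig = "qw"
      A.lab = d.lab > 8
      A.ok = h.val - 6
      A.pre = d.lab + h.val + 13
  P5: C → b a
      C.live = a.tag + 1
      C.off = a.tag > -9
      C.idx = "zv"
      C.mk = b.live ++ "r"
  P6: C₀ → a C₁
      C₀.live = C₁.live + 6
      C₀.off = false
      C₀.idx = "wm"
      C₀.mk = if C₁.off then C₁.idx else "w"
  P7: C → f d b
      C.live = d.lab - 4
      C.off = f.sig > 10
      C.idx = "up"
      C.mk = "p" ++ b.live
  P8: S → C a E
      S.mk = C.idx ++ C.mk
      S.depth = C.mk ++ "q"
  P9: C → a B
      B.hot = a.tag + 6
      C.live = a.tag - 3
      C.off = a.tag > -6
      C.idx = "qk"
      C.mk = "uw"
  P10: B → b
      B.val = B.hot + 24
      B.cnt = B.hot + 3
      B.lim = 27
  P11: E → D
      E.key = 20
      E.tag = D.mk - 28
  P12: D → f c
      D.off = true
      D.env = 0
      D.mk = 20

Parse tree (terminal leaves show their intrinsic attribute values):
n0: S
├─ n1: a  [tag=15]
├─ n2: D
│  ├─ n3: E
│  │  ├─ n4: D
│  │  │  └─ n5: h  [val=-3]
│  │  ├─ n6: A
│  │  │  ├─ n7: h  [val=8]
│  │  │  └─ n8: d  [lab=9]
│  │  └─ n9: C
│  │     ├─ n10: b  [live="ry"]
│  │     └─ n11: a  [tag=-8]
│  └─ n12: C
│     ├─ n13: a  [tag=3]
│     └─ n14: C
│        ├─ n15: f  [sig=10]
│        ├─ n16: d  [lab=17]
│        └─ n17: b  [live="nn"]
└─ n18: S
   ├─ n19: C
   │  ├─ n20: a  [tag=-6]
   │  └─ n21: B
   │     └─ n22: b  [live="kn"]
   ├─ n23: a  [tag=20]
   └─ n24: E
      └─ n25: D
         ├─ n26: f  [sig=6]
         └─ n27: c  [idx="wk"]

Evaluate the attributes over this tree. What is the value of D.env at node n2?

1. n1.tag = 15  [terminal]
2. n5.val = -3  [terminal]
3. n4.off = true  [h.val > -4]
4. n4.env = 1  [h.val * 2 + 7]
5. n4.mk = 12  [12]
6. n7.val = 8  [terminal]
7. n8.lab = 9  [terminal]
8. n6.sig = "qw"  ["qw"]
9. n6.lab = true  [d.lab > 8]
10. n6.ok = 2  [h.val - 6]
11. n6.pre = 30  [d.lab + h.val + 13]
12. n10.live = "ry"  [terminal]
13. n11.tag = -8  [terminal]
14. n9.live = -7  [a.tag + 1]
15. n9.off = true  [a.tag > -9]
16. n9.idx = "zv"  ["zv"]
17. n9.mk = "ryr"  [b.live ++ "r"]
18. n3.key = 1  [len(C.mk) - 2]
19. n3.tag = 2  [A.pre - 28]
20. n13.tag = 3  [terminal]
21. n15.sig = 10  [terminal]
22. n16.lab = 17  [terminal]
23. n17.live = "nn"  [terminal]
24. n14.live = 13  [d.lab - 4]
25. n14.off = false  [f.sig > 10]
26. n14.idx = "up"  ["up"]
27. n14.mk = "pnn"  ["p" ++ b.live]
28. n12.live = 19  [C₁.live + 6]
29. n12.off = false  [false]
30. n12.idx = "wm"  ["wm"]
31. n12.mk = "w"  [if C₁.off then C₁.idx else "w"]
32. n2.off = false  [C.off == true]
33. n2.env = 15  [E.tag + 13]
34. n2.mk = -3  [(if C.off then C.live else E.key) - 4]
35. n20.tag = -6  [terminal]
36. n21.hot = 0  [a.tag + 6]
37. n22.live = "kn"  [terminal]
38. n21.val = 24  [B.hot + 24]
39. n21.cnt = 3  [B.hot + 3]
40. n21.lim = 27  [27]
41. n19.live = -9  [a.tag - 3]
42. n19.off = false  [a.tag > -6]
43. n19.idx = "qk"  ["qk"]
44. n19.mk = "uw"  ["uw"]
45. n23.tag = 20  [terminal]
46. n26.sig = 6  [terminal]
47. n27.idx = "wk"  [terminal]
48. n25.off = true  [true]
49. n25.env = 0  [0]
50. n25.mk = 20  [20]
51. n24.key = 20  [20]
52. n24.tag = -8  [D.mk - 28]
53. n18.mk = "qkuw"  [C.idx ++ C.mk]
54. n18.depth = "uwq"  [C.mk ++ "q"]
55. n0.mk = "y"  [if D.off then S₁.mk else "y"]
56. n0.depth = "xqkuw"  ["x" ++ S₁.mk]

15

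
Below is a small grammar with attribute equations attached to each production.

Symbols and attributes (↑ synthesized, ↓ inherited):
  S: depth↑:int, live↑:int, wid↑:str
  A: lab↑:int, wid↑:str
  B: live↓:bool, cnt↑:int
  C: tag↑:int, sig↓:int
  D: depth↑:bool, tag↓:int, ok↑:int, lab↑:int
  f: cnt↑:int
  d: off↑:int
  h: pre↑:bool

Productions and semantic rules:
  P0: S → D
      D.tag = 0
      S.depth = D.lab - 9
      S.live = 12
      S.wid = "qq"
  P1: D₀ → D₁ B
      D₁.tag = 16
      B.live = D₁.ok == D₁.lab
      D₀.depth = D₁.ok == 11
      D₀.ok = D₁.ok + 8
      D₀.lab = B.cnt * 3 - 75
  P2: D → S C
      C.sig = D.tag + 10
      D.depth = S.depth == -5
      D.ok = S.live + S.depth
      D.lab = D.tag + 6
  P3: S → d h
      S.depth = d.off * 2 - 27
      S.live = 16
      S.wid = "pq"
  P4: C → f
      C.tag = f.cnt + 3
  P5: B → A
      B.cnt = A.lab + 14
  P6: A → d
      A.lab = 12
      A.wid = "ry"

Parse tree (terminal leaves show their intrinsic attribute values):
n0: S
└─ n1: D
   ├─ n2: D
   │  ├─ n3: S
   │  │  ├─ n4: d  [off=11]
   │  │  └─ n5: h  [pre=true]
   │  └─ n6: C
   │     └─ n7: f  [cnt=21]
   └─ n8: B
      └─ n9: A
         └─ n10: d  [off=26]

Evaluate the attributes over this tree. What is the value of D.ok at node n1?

19

1. n1.tag = 0  [0]
2. n2.tag = 16  [16]
3. n4.off = 11  [terminal]
4. n5.pre = true  [terminal]
5. n3.depth = -5  [d.off * 2 - 27]
6. n3.live = 16  [16]
7. n3.wid = "pq"  ["pq"]
8. n6.sig = 26  [D.tag + 10]
9. n7.cnt = 21  [terminal]
10. n6.tag = 24  [f.cnt + 3]
11. n2.depth = true  [S.depth == -5]
12. n2.ok = 11  [S.live + S.depth]
13. n2.lab = 22  [D.tag + 6]
14. n8.live = false  [D₁.ok == D₁.lab]
15. n10.off = 26  [terminal]
16. n9.lab = 12  [12]
17. n9.wid = "ry"  ["ry"]
18. n8.cnt = 26  [A.lab + 14]
19. n1.depth = true  [D₁.ok == 11]
20. n1.ok = 19  [D₁.ok + 8]
21. n1.lab = 3  [B.cnt * 3 - 75]
22. n0.depth = -6  [D.lab - 9]
23. n0.live = 12  [12]
24. n0.wid = "qq"  ["qq"]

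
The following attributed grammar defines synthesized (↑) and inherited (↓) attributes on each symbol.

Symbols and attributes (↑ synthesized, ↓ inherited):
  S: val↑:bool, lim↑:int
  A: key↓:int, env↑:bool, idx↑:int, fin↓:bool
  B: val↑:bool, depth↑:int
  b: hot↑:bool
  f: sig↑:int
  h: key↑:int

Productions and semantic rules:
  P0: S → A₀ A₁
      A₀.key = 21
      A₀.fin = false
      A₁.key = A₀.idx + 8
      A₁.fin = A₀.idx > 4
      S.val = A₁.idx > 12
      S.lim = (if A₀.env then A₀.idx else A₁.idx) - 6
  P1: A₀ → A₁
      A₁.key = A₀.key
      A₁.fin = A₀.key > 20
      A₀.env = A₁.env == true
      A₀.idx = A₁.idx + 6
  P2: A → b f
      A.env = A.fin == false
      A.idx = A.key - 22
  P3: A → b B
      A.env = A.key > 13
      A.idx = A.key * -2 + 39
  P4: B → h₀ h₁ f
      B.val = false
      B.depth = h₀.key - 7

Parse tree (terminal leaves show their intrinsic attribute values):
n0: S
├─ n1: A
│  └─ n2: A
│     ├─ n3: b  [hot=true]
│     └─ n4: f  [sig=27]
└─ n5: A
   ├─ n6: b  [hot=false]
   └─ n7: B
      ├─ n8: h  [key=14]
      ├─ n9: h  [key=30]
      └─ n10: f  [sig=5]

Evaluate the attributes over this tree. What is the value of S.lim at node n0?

7

1. n1.key = 21  [21]
2. n1.fin = false  [false]
3. n2.key = 21  [A₀.key]
4. n2.fin = true  [A₀.key > 20]
5. n3.hot = true  [terminal]
6. n4.sig = 27  [terminal]
7. n2.env = false  [A.fin == false]
8. n2.idx = -1  [A.key - 22]
9. n1.env = false  [A₁.env == true]
10. n1.idx = 5  [A₁.idx + 6]
11. n5.key = 13  [A₀.idx + 8]
12. n5.fin = true  [A₀.idx > 4]
13. n6.hot = false  [terminal]
14. n8.key = 14  [terminal]
15. n9.key = 30  [terminal]
16. n10.sig = 5  [terminal]
17. n7.val = false  [false]
18. n7.depth = 7  [h₀.key - 7]
19. n5.env = false  [A.key > 13]
20. n5.idx = 13  [A.key * -2 + 39]
21. n0.val = true  [A₁.idx > 12]
22. n0.lim = 7  [(if A₀.env then A₀.idx else A₁.idx) - 6]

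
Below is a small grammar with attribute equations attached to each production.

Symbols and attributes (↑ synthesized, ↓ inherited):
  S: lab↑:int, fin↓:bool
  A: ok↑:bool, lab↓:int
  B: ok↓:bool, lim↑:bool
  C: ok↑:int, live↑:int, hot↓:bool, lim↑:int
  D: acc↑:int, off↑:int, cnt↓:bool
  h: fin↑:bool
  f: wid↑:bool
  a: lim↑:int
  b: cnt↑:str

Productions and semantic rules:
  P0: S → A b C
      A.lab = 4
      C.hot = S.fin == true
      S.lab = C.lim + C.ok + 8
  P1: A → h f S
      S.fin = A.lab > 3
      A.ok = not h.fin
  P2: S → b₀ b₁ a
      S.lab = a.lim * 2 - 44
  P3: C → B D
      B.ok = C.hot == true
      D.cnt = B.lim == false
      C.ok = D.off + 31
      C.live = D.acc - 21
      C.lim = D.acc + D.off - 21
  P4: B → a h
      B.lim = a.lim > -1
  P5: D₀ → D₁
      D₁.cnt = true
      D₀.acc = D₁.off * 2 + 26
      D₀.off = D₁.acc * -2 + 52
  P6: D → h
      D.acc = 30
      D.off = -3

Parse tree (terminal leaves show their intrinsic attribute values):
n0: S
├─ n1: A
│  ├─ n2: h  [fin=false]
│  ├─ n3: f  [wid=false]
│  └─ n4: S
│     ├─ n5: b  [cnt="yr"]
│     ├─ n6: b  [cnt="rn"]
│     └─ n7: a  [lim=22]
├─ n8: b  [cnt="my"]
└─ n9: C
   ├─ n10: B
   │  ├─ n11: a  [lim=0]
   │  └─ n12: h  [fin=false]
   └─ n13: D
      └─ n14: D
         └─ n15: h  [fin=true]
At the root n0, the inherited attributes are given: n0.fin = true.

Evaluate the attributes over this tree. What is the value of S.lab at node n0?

1. n0.fin = true  [given at root]
2. n1.lab = 4  [4]
3. n2.fin = false  [terminal]
4. n3.wid = false  [terminal]
5. n4.fin = true  [A.lab > 3]
6. n5.cnt = "yr"  [terminal]
7. n6.cnt = "rn"  [terminal]
8. n7.lim = 22  [terminal]
9. n4.lab = 0  [a.lim * 2 - 44]
10. n1.ok = true  [not h.fin]
11. n8.cnt = "my"  [terminal]
12. n9.hot = true  [S.fin == true]
13. n10.ok = true  [C.hot == true]
14. n11.lim = 0  [terminal]
15. n12.fin = false  [terminal]
16. n10.lim = true  [a.lim > -1]
17. n13.cnt = false  [B.lim == false]
18. n14.cnt = true  [true]
19. n15.fin = true  [terminal]
20. n14.acc = 30  [30]
21. n14.off = -3  [-3]
22. n13.acc = 20  [D₁.off * 2 + 26]
23. n13.off = -8  [D₁.acc * -2 + 52]
24. n9.ok = 23  [D.off + 31]
25. n9.live = -1  [D.acc - 21]
26. n9.lim = -9  [D.acc + D.off - 21]
27. n0.lab = 22  [C.lim + C.ok + 8]

22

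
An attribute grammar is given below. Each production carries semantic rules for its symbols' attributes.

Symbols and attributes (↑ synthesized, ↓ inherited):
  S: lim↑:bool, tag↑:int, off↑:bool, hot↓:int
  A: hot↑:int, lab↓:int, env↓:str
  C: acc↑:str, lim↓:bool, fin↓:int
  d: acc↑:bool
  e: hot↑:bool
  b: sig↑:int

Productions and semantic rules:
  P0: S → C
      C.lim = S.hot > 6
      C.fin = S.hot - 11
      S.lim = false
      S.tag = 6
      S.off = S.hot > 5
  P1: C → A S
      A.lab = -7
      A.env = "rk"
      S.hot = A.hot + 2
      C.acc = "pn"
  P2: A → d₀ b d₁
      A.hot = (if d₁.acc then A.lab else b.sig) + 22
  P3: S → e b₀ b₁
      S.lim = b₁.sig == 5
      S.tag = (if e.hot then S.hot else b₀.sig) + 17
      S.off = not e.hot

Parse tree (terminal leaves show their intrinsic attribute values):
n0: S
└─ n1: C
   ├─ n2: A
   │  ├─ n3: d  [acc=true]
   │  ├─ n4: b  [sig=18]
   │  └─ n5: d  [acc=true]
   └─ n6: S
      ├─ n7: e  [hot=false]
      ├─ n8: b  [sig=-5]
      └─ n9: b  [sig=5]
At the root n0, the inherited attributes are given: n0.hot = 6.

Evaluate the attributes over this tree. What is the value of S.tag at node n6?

12

1. n0.hot = 6  [given at root]
2. n1.lim = false  [S.hot > 6]
3. n1.fin = -5  [S.hot - 11]
4. n2.lab = -7  [-7]
5. n2.env = "rk"  ["rk"]
6. n3.acc = true  [terminal]
7. n4.sig = 18  [terminal]
8. n5.acc = true  [terminal]
9. n2.hot = 15  [(if d₁.acc then A.lab else b.sig) + 22]
10. n6.hot = 17  [A.hot + 2]
11. n7.hot = false  [terminal]
12. n8.sig = -5  [terminal]
13. n9.sig = 5  [terminal]
14. n6.lim = true  [b₁.sig == 5]
15. n6.tag = 12  [(if e.hot then S.hot else b₀.sig) + 17]
16. n6.off = true  [not e.hot]
17. n1.acc = "pn"  ["pn"]
18. n0.lim = false  [false]
19. n0.tag = 6  [6]
20. n0.off = true  [S.hot > 5]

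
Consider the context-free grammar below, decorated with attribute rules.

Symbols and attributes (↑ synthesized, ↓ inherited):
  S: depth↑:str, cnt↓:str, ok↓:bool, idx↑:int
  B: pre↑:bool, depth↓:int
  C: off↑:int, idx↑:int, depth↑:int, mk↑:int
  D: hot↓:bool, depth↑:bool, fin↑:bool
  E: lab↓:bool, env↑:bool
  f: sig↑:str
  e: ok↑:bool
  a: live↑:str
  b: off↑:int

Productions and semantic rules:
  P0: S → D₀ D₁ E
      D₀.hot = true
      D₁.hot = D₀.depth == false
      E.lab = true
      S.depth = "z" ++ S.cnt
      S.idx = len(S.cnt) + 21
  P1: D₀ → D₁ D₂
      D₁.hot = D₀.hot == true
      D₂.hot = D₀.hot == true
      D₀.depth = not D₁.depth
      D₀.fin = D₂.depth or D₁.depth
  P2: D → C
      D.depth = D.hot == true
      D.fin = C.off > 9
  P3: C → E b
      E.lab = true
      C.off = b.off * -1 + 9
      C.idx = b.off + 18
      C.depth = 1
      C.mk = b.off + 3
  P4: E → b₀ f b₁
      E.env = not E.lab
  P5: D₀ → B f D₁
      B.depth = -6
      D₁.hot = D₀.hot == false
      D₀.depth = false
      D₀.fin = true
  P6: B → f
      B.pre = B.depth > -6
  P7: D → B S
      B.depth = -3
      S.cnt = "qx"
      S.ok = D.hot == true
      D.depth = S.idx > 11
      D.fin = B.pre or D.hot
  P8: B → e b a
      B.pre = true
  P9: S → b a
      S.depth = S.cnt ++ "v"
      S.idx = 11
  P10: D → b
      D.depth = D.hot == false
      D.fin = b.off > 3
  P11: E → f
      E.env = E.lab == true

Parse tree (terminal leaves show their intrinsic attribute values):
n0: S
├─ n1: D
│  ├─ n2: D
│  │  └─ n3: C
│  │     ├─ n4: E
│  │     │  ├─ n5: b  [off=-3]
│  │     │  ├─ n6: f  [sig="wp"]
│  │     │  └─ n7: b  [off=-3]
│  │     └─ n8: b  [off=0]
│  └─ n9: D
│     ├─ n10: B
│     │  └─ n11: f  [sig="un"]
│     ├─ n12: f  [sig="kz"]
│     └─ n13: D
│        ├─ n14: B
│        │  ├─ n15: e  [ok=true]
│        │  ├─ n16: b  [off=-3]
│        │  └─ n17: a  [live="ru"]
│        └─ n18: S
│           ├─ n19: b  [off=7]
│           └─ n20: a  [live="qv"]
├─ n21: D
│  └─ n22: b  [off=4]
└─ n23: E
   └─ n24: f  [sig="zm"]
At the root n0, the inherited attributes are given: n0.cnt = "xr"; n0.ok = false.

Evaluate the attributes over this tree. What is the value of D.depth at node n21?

false

1. n0.cnt = "xr"  [given at root]
2. n0.ok = false  [given at root]
3. n1.hot = true  [true]
4. n2.hot = true  [D₀.hot == true]
5. n4.lab = true  [true]
6. n5.off = -3  [terminal]
7. n6.sig = "wp"  [terminal]
8. n7.off = -3  [terminal]
9. n4.env = false  [not E.lab]
10. n8.off = 0  [terminal]
11. n3.off = 9  [b.off * -1 + 9]
12. n3.idx = 18  [b.off + 18]
13. n3.depth = 1  [1]
14. n3.mk = 3  [b.off + 3]
15. n2.depth = true  [D.hot == true]
16. n2.fin = false  [C.off > 9]
17. n9.hot = true  [D₀.hot == true]
18. n10.depth = -6  [-6]
19. n11.sig = "un"  [terminal]
20. n10.pre = false  [B.depth > -6]
21. n12.sig = "kz"  [terminal]
22. n13.hot = false  [D₀.hot == false]
23. n14.depth = -3  [-3]
24. n15.ok = true  [terminal]
25. n16.off = -3  [terminal]
26. n17.live = "ru"  [terminal]
27. n14.pre = true  [true]
28. n18.cnt = "qx"  ["qx"]
29. n18.ok = false  [D.hot == true]
30. n19.off = 7  [terminal]
31. n20.live = "qv"  [terminal]
32. n18.depth = "qxv"  [S.cnt ++ "v"]
33. n18.idx = 11  [11]
34. n13.depth = false  [S.idx > 11]
35. n13.fin = true  [B.pre or D.hot]
36. n9.depth = false  [false]
37. n9.fin = true  [true]
38. n1.depth = false  [not D₁.depth]
39. n1.fin = true  [D₂.depth or D₁.depth]
40. n21.hot = true  [D₀.depth == false]
41. n22.off = 4  [terminal]
42. n21.depth = false  [D.hot == false]
43. n21.fin = true  [b.off > 3]
44. n23.lab = true  [true]
45. n24.sig = "zm"  [terminal]
46. n23.env = true  [E.lab == true]
47. n0.depth = "zxr"  ["z" ++ S.cnt]
48. n0.idx = 23  [len(S.cnt) + 21]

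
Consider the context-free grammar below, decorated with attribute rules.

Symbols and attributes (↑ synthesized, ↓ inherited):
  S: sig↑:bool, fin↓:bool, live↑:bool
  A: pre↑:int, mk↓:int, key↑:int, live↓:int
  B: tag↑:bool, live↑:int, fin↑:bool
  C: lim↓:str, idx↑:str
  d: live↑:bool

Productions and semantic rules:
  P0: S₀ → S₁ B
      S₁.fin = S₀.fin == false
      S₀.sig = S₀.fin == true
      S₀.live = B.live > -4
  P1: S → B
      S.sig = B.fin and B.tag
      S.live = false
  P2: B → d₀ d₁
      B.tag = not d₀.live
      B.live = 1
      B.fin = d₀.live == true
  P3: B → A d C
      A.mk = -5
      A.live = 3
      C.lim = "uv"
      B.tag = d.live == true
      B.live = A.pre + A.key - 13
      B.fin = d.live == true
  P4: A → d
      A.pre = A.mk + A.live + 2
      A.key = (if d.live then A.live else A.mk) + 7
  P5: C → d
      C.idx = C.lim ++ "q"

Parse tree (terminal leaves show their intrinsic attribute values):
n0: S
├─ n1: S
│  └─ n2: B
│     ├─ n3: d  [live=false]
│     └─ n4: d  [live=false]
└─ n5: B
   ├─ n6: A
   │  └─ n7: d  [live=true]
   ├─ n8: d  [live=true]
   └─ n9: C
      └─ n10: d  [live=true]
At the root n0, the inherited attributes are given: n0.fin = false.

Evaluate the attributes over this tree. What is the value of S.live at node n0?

1. n0.fin = false  [given at root]
2. n1.fin = true  [S₀.fin == false]
3. n3.live = false  [terminal]
4. n4.live = false  [terminal]
5. n2.tag = true  [not d₀.live]
6. n2.live = 1  [1]
7. n2.fin = false  [d₀.live == true]
8. n1.sig = false  [B.fin and B.tag]
9. n1.live = false  [false]
10. n6.mk = -5  [-5]
11. n6.live = 3  [3]
12. n7.live = true  [terminal]
13. n6.pre = 0  [A.mk + A.live + 2]
14. n6.key = 10  [(if d.live then A.live else A.mk) + 7]
15. n8.live = true  [terminal]
16. n9.lim = "uv"  ["uv"]
17. n10.live = true  [terminal]
18. n9.idx = "uvq"  [C.lim ++ "q"]
19. n5.tag = true  [d.live == true]
20. n5.live = -3  [A.pre + A.key - 13]
21. n5.fin = true  [d.live == true]
22. n0.sig = false  [S₀.fin == true]
23. n0.live = true  [B.live > -4]

true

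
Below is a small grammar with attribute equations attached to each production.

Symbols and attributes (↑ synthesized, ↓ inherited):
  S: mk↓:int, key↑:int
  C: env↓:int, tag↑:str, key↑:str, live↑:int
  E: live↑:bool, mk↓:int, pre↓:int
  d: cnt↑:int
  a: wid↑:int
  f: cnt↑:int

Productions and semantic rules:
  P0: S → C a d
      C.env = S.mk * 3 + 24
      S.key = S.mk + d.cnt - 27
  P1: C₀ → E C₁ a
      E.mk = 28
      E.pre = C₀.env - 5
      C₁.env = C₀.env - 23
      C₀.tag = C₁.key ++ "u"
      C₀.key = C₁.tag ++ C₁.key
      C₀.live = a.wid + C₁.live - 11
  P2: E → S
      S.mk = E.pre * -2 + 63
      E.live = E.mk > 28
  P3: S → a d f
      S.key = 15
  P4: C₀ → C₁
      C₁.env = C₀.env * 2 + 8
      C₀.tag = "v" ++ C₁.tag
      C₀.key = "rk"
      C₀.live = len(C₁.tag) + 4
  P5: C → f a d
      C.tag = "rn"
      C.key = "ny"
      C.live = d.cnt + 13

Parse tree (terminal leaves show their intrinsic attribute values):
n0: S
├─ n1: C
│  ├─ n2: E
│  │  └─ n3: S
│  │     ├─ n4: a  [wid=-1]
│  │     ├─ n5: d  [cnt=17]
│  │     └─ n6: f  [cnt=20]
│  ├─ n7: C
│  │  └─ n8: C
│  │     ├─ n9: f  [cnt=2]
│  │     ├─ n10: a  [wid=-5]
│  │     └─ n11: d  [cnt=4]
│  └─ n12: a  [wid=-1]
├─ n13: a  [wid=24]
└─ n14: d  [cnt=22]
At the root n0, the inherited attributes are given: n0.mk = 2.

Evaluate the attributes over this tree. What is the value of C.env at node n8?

22

1. n0.mk = 2  [given at root]
2. n1.env = 30  [S.mk * 3 + 24]
3. n2.mk = 28  [28]
4. n2.pre = 25  [C₀.env - 5]
5. n3.mk = 13  [E.pre * -2 + 63]
6. n4.wid = -1  [terminal]
7. n5.cnt = 17  [terminal]
8. n6.cnt = 20  [terminal]
9. n3.key = 15  [15]
10. n2.live = false  [E.mk > 28]
11. n7.env = 7  [C₀.env - 23]
12. n8.env = 22  [C₀.env * 2 + 8]
13. n9.cnt = 2  [terminal]
14. n10.wid = -5  [terminal]
15. n11.cnt = 4  [terminal]
16. n8.tag = "rn"  ["rn"]
17. n8.key = "ny"  ["ny"]
18. n8.live = 17  [d.cnt + 13]
19. n7.tag = "vrn"  ["v" ++ C₁.tag]
20. n7.key = "rk"  ["rk"]
21. n7.live = 6  [len(C₁.tag) + 4]
22. n12.wid = -1  [terminal]
23. n1.tag = "rku"  [C₁.key ++ "u"]
24. n1.key = "vrnrk"  [C₁.tag ++ C₁.key]
25. n1.live = -6  [a.wid + C₁.live - 11]
26. n13.wid = 24  [terminal]
27. n14.cnt = 22  [terminal]
28. n0.key = -3  [S.mk + d.cnt - 27]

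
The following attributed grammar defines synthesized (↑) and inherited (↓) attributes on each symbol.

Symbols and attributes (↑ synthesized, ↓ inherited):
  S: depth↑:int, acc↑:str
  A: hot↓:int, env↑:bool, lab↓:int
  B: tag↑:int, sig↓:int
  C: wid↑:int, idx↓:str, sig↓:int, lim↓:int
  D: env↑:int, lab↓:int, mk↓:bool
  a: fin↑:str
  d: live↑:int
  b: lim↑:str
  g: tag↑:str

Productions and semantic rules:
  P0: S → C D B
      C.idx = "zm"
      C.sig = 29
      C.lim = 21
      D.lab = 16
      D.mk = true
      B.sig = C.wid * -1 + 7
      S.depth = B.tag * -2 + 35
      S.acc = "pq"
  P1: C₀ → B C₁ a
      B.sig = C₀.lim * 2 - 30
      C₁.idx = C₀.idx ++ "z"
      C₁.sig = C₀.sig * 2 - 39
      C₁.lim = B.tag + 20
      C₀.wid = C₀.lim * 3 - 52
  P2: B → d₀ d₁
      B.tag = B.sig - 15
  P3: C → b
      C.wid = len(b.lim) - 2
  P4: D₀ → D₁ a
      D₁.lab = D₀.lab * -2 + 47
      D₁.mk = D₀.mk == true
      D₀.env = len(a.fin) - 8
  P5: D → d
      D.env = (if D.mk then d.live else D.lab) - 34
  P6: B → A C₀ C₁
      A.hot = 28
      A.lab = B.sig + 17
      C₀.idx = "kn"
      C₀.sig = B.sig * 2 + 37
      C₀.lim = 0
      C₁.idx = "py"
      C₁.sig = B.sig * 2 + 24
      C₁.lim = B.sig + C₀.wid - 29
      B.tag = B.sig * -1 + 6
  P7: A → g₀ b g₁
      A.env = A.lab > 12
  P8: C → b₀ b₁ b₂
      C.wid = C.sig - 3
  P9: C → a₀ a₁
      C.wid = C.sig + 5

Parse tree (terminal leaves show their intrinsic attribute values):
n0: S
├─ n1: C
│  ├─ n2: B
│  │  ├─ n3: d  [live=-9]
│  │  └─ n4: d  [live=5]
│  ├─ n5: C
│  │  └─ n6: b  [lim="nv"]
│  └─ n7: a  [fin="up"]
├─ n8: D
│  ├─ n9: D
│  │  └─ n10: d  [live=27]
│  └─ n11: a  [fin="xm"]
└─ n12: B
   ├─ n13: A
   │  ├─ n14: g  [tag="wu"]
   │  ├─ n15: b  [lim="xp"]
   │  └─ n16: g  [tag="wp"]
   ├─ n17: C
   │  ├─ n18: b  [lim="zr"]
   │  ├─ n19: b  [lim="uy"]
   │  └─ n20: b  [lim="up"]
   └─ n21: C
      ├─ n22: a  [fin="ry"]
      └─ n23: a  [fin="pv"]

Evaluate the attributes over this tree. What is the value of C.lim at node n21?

-7

1. n1.idx = "zm"  ["zm"]
2. n1.sig = 29  [29]
3. n1.lim = 21  [21]
4. n2.sig = 12  [C₀.lim * 2 - 30]
5. n3.live = -9  [terminal]
6. n4.live = 5  [terminal]
7. n2.tag = -3  [B.sig - 15]
8. n5.idx = "zmz"  [C₀.idx ++ "z"]
9. n5.sig = 19  [C₀.sig * 2 - 39]
10. n5.lim = 17  [B.tag + 20]
11. n6.lim = "nv"  [terminal]
12. n5.wid = 0  [len(b.lim) - 2]
13. n7.fin = "up"  [terminal]
14. n1.wid = 11  [C₀.lim * 3 - 52]
15. n8.lab = 16  [16]
16. n8.mk = true  [true]
17. n9.lab = 15  [D₀.lab * -2 + 47]
18. n9.mk = true  [D₀.mk == true]
19. n10.live = 27  [terminal]
20. n9.env = -7  [(if D.mk then d.live else D.lab) - 34]
21. n11.fin = "xm"  [terminal]
22. n8.env = -6  [len(a.fin) - 8]
23. n12.sig = -4  [C.wid * -1 + 7]
24. n13.hot = 28  [28]
25. n13.lab = 13  [B.sig + 17]
26. n14.tag = "wu"  [terminal]
27. n15.lim = "xp"  [terminal]
28. n16.tag = "wp"  [terminal]
29. n13.env = true  [A.lab > 12]
30. n17.idx = "kn"  ["kn"]
31. n17.sig = 29  [B.sig * 2 + 37]
32. n17.lim = 0  [0]
33. n18.lim = "zr"  [terminal]
34. n19.lim = "uy"  [terminal]
35. n20.lim = "up"  [terminal]
36. n17.wid = 26  [C.sig - 3]
37. n21.idx = "py"  ["py"]
38. n21.sig = 16  [B.sig * 2 + 24]
39. n21.lim = -7  [B.sig + C₀.wid - 29]
40. n22.fin = "ry"  [terminal]
41. n23.fin = "pv"  [terminal]
42. n21.wid = 21  [C.sig + 5]
43. n12.tag = 10  [B.sig * -1 + 6]
44. n0.depth = 15  [B.tag * -2 + 35]
45. n0.acc = "pq"  ["pq"]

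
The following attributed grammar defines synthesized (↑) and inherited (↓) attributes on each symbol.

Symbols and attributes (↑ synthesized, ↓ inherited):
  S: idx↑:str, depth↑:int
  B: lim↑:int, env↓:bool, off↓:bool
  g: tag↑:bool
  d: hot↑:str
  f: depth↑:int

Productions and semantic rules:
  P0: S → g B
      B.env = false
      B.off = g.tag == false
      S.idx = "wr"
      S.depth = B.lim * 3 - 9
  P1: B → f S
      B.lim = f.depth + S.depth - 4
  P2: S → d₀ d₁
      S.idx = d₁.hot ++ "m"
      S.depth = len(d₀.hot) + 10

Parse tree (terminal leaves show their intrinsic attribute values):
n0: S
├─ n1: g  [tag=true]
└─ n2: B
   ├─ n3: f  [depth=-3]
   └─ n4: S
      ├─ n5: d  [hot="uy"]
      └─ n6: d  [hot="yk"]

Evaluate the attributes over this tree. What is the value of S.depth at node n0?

6

1. n1.tag = true  [terminal]
2. n2.env = false  [false]
3. n2.off = false  [g.tag == false]
4. n3.depth = -3  [terminal]
5. n5.hot = "uy"  [terminal]
6. n6.hot = "yk"  [terminal]
7. n4.idx = "ykm"  [d₁.hot ++ "m"]
8. n4.depth = 12  [len(d₀.hot) + 10]
9. n2.lim = 5  [f.depth + S.depth - 4]
10. n0.idx = "wr"  ["wr"]
11. n0.depth = 6  [B.lim * 3 - 9]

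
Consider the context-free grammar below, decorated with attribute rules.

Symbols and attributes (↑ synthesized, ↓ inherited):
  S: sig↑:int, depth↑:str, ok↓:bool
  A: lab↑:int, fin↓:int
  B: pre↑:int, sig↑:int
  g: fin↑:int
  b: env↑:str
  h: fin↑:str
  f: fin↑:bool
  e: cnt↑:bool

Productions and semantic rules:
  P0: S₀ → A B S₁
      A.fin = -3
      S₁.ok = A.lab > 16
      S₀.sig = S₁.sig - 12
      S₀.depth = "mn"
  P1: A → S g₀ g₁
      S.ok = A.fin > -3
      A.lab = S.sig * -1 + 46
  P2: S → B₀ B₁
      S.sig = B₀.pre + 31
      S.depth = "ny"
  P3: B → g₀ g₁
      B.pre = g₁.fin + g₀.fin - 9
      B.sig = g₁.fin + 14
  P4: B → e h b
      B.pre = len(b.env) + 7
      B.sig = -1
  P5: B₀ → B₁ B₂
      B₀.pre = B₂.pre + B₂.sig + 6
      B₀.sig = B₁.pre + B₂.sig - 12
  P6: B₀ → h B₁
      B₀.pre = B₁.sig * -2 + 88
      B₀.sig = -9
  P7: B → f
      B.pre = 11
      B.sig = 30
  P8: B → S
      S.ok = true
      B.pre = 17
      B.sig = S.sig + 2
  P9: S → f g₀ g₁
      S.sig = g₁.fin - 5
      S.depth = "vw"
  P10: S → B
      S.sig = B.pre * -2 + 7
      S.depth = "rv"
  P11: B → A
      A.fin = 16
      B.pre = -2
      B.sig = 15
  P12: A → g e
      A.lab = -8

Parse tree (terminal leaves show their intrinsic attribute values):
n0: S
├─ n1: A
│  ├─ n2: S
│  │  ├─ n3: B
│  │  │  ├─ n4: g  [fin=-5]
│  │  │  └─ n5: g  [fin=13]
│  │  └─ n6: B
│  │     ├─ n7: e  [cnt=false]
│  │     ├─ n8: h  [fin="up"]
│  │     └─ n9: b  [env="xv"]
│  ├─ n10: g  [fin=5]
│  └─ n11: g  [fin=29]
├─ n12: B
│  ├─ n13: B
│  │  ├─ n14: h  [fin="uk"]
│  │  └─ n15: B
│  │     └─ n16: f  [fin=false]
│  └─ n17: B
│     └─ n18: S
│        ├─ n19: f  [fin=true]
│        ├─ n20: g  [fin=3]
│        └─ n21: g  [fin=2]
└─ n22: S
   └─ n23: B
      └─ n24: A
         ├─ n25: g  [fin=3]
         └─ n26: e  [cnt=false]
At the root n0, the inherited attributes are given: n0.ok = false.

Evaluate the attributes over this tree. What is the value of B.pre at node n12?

1. n0.ok = false  [given at root]
2. n1.fin = -3  [-3]
3. n2.ok = false  [A.fin > -3]
4. n4.fin = -5  [terminal]
5. n5.fin = 13  [terminal]
6. n3.pre = -1  [g₁.fin + g₀.fin - 9]
7. n3.sig = 27  [g₁.fin + 14]
8. n7.cnt = false  [terminal]
9. n8.fin = "up"  [terminal]
10. n9.env = "xv"  [terminal]
11. n6.pre = 9  [len(b.env) + 7]
12. n6.sig = -1  [-1]
13. n2.sig = 30  [B₀.pre + 31]
14. n2.depth = "ny"  ["ny"]
15. n10.fin = 5  [terminal]
16. n11.fin = 29  [terminal]
17. n1.lab = 16  [S.sig * -1 + 46]
18. n14.fin = "uk"  [terminal]
19. n16.fin = false  [terminal]
20. n15.pre = 11  [11]
21. n15.sig = 30  [30]
22. n13.pre = 28  [B₁.sig * -2 + 88]
23. n13.sig = -9  [-9]
24. n18.ok = true  [true]
25. n19.fin = true  [terminal]
26. n20.fin = 3  [terminal]
27. n21.fin = 2  [terminal]
28. n18.sig = -3  [g₁.fin - 5]
29. n18.depth = "vw"  ["vw"]
30. n17.pre = 17  [17]
31. n17.sig = -1  [S.sig + 2]
32. n12.pre = 22  [B₂.pre + B₂.sig + 6]
33. n12.sig = 15  [B₁.pre + B₂.sig - 12]
34. n22.ok = false  [A.lab > 16]
35. n24.fin = 16  [16]
36. n25.fin = 3  [terminal]
37. n26.cnt = false  [terminal]
38. n24.lab = -8  [-8]
39. n23.pre = -2  [-2]
40. n23.sig = 15  [15]
41. n22.sig = 11  [B.pre * -2 + 7]
42. n22.depth = "rv"  ["rv"]
43. n0.sig = -1  [S₁.sig - 12]
44. n0.depth = "mn"  ["mn"]

22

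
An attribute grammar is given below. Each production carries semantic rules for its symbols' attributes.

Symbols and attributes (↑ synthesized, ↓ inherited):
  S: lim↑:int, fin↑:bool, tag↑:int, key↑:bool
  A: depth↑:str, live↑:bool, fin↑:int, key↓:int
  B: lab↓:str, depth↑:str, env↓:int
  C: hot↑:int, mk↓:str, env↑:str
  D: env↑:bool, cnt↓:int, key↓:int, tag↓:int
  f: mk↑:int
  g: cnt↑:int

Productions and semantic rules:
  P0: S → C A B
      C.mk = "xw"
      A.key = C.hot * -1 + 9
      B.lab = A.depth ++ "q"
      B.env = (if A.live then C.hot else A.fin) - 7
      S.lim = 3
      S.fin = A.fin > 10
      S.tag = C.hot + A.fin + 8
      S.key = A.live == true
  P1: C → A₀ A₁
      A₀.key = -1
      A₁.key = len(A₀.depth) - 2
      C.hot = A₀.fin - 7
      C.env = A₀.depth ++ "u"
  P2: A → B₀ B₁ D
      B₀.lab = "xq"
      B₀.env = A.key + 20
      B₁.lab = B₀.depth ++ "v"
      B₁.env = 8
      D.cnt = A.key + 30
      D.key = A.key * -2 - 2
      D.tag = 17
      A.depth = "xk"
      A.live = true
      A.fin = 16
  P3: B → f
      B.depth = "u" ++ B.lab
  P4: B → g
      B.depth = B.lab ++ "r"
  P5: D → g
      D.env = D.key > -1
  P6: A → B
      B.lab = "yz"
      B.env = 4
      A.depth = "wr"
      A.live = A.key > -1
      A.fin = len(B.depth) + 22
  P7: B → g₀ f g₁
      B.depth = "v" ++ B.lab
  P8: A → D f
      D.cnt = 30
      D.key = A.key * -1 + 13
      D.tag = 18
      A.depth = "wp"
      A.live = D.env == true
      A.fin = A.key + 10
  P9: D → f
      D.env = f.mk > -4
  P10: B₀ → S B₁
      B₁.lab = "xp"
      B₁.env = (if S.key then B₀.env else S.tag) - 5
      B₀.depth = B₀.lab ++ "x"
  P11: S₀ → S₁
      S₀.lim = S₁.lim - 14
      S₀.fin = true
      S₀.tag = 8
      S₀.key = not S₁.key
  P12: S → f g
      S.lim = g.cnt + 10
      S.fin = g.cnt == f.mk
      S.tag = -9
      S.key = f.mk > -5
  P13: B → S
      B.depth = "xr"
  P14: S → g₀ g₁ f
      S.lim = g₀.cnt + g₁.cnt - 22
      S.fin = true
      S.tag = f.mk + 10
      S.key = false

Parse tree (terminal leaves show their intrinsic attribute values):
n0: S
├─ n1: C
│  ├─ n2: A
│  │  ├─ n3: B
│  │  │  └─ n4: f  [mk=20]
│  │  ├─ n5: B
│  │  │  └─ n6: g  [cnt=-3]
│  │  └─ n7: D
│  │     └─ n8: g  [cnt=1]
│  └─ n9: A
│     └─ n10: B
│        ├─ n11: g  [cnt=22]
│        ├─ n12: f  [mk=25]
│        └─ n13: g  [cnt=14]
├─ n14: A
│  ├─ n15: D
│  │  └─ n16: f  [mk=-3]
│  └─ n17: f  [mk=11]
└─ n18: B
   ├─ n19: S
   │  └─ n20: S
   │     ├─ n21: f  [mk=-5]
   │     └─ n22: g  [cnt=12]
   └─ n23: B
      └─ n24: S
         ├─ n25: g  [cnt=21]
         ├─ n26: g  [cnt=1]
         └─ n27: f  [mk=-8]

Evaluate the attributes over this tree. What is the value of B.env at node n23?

1. n1.mk = "xw"  ["xw"]
2. n2.key = -1  [-1]
3. n3.lab = "xq"  ["xq"]
4. n3.env = 19  [A.key + 20]
5. n4.mk = 20  [terminal]
6. n3.depth = "uxq"  ["u" ++ B.lab]
7. n5.lab = "uxqv"  [B₀.depth ++ "v"]
8. n5.env = 8  [8]
9. n6.cnt = -3  [terminal]
10. n5.depth = "uxqvr"  [B.lab ++ "r"]
11. n7.cnt = 29  [A.key + 30]
12. n7.key = 0  [A.key * -2 - 2]
13. n7.tag = 17  [17]
14. n8.cnt = 1  [terminal]
15. n7.env = true  [D.key > -1]
16. n2.depth = "xk"  ["xk"]
17. n2.live = true  [true]
18. n2.fin = 16  [16]
19. n9.key = 0  [len(A₀.depth) - 2]
20. n10.lab = "yz"  ["yz"]
21. n10.env = 4  [4]
22. n11.cnt = 22  [terminal]
23. n12.mk = 25  [terminal]
24. n13.cnt = 14  [terminal]
25. n10.depth = "vyz"  ["v" ++ B.lab]
26. n9.depth = "wr"  ["wr"]
27. n9.live = true  [A.key > -1]
28. n9.fin = 25  [len(B.depth) + 22]
29. n1.hot = 9  [A₀.fin - 7]
30. n1.env = "xku"  [A₀.depth ++ "u"]
31. n14.key = 0  [C.hot * -1 + 9]
32. n15.cnt = 30  [30]
33. n15.key = 13  [A.key * -1 + 13]
34. n15.tag = 18  [18]
35. n16.mk = -3  [terminal]
36. n15.env = true  [f.mk > -4]
37. n17.mk = 11  [terminal]
38. n14.depth = "wp"  ["wp"]
39. n14.live = true  [D.env == true]
40. n14.fin = 10  [A.key + 10]
41. n18.lab = "wpq"  [A.depth ++ "q"]
42. n18.env = 2  [(if A.live then C.hot else A.fin) - 7]
43. n21.mk = -5  [terminal]
44. n22.cnt = 12  [terminal]
45. n20.lim = 22  [g.cnt + 10]
46. n20.fin = false  [g.cnt == f.mk]
47. n20.tag = -9  [-9]
48. n20.key = false  [f.mk > -5]
49. n19.lim = 8  [S₁.lim - 14]
50. n19.fin = true  [true]
51. n19.tag = 8  [8]
52. n19.key = true  [not S₁.key]
53. n23.lab = "xp"  ["xp"]
54. n23.env = -3  [(if S.key then B₀.env else S.tag) - 5]
55. n25.cnt = 21  [terminal]
56. n26.cnt = 1  [terminal]
57. n27.mk = -8  [terminal]
58. n24.lim = 0  [g₀.cnt + g₁.cnt - 22]
59. n24.fin = true  [true]
60. n24.tag = 2  [f.mk + 10]
61. n24.key = false  [false]
62. n23.depth = "xr"  ["xr"]
63. n18.depth = "wpqx"  [B₀.lab ++ "x"]
64. n0.lim = 3  [3]
65. n0.fin = false  [A.fin > 10]
66. n0.tag = 27  [C.hot + A.fin + 8]
67. n0.key = true  [A.live == true]

-3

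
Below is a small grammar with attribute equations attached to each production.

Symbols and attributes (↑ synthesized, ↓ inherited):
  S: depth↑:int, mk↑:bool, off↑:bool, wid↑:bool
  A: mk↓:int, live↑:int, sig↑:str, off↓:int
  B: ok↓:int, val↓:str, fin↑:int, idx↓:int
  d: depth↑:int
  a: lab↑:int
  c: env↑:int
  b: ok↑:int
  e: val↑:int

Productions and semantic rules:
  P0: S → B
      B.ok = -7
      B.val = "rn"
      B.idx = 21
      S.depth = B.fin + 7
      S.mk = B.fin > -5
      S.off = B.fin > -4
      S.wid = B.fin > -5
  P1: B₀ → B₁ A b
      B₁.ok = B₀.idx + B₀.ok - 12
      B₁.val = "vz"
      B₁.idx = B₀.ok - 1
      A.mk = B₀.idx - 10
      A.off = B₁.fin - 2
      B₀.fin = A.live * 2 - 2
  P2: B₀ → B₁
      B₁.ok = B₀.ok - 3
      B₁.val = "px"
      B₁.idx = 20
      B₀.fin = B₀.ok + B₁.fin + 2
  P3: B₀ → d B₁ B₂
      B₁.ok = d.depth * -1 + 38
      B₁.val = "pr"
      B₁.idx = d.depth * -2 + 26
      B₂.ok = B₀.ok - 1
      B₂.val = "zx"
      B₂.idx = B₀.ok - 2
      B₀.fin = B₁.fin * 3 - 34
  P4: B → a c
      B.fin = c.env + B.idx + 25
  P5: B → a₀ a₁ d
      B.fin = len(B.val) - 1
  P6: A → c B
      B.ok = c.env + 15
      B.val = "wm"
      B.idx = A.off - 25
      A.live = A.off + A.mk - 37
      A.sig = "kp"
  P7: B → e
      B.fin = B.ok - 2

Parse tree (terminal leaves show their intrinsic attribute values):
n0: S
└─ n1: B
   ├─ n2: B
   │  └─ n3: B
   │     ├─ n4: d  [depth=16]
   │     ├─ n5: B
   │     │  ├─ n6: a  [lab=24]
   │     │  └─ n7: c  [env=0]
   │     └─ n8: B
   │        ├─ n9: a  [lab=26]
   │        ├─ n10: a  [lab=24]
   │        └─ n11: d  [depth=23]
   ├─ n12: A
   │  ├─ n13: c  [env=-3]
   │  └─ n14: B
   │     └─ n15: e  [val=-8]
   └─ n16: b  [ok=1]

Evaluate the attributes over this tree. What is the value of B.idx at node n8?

-3

1. n1.ok = -7  [-7]
2. n1.val = "rn"  ["rn"]
3. n1.idx = 21  [21]
4. n2.ok = 2  [B₀.idx + B₀.ok - 12]
5. n2.val = "vz"  ["vz"]
6. n2.idx = -8  [B₀.ok - 1]
7. n3.ok = -1  [B₀.ok - 3]
8. n3.val = "px"  ["px"]
9. n3.idx = 20  [20]
10. n4.depth = 16  [terminal]
11. n5.ok = 22  [d.depth * -1 + 38]
12. n5.val = "pr"  ["pr"]
13. n5.idx = -6  [d.depth * -2 + 26]
14. n6.lab = 24  [terminal]
15. n7.env = 0  [terminal]
16. n5.fin = 19  [c.env + B.idx + 25]
17. n8.ok = -2  [B₀.ok - 1]
18. n8.val = "zx"  ["zx"]
19. n8.idx = -3  [B₀.ok - 2]
20. n9.lab = 26  [terminal]
21. n10.lab = 24  [terminal]
22. n11.depth = 23  [terminal]
23. n8.fin = 1  [len(B.val) - 1]
24. n3.fin = 23  [B₁.fin * 3 - 34]
25. n2.fin = 27  [B₀.ok + B₁.fin + 2]
26. n12.mk = 11  [B₀.idx - 10]
27. n12.off = 25  [B₁.fin - 2]
28. n13.env = -3  [terminal]
29. n14.ok = 12  [c.env + 15]
30. n14.val = "wm"  ["wm"]
31. n14.idx = 0  [A.off - 25]
32. n15.val = -8  [terminal]
33. n14.fin = 10  [B.ok - 2]
34. n12.live = -1  [A.off + A.mk - 37]
35. n12.sig = "kp"  ["kp"]
36. n16.ok = 1  [terminal]
37. n1.fin = -4  [A.live * 2 - 2]
38. n0.depth = 3  [B.fin + 7]
39. n0.mk = true  [B.fin > -5]
40. n0.off = false  [B.fin > -4]
41. n0.wid = true  [B.fin > -5]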